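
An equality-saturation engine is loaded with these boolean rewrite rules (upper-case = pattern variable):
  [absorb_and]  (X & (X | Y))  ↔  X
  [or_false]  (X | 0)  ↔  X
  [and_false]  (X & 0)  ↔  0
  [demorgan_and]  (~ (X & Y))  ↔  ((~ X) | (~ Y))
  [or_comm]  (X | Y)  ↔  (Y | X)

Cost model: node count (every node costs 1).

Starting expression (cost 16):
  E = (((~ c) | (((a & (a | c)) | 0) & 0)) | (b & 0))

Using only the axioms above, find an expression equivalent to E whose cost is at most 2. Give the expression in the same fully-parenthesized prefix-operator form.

(~ c)   [cost 2]

step 1: absorb_and (→) rewrites (a & (a | c)) into a, now (((~ c) | ((a | 0) & 0)) | (b & 0))
step 2: and_false (→) rewrites (b & 0) into 0, now (((~ c) | ((a | 0) & 0)) | 0)
step 3: or_false (→) rewrites (a | 0) into a, now (((~ c) | (a & 0)) | 0)
step 4: or_comm (→) rewrites ((~ c) | (a & 0)) into ((a & 0) | (~ c)), now (((a & 0) | (~ c)) | 0)
step 5: and_false (→) rewrites (a & 0) into 0, now ((0 | (~ c)) | 0)
step 6: or_false (→) rewrites ((0 | (~ c)) | 0) into (0 | (~ c))
step 7: or_comm (→) rewrites (0 | (~ c)) into ((~ c) | 0)
step 8: or_false (→) rewrites ((~ c) | 0) into (~ c), reaching cost 2 (bound 2)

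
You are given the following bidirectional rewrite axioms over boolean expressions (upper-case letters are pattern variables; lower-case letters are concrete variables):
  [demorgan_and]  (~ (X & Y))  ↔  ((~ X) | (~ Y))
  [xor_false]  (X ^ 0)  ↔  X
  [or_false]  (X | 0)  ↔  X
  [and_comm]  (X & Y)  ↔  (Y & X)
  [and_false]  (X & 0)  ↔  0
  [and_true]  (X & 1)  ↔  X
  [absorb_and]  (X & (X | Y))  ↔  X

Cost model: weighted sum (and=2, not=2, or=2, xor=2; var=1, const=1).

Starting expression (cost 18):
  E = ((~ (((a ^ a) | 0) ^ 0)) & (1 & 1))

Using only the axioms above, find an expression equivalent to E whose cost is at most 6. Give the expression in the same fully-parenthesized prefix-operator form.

(1) ((a ^ a) | 0)  =[or_false →]=  (a ^ a)    ⊢ ((~ ((a ^ a) ^ 0)) & (1 & 1))
(2) (1 & 1)  =[and_true →]=  1    ⊢ ((~ ((a ^ a) ^ 0)) & 1)
(3) ((a ^ a) ^ 0)  =[xor_false →]=  (a ^ a)    ⊢ ((~ (a ^ a)) & 1)
(4) ((~ (a ^ a)) & 1)  =[and_true →]=  (~ (a ^ a))    ⊢ cost 6, within 6

(~ (a ^ a))   [cost 6]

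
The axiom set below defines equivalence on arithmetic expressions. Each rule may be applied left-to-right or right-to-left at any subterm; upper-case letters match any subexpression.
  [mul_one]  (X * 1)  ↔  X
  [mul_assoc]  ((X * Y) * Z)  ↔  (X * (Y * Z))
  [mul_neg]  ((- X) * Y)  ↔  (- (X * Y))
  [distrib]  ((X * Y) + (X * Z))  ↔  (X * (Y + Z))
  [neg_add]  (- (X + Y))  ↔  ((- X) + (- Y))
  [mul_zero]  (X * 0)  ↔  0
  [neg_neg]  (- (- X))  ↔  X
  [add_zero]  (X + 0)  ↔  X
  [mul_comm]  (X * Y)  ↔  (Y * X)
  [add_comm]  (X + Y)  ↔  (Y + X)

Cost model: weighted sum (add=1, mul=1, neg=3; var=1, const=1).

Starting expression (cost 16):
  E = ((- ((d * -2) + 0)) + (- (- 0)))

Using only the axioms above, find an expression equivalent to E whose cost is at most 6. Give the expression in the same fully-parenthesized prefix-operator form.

step 1: neg_neg (→) rewrites (- (- 0)) into 0, now ((- ((d * -2) + 0)) + 0)
step 2: add_zero (→) rewrites ((d * -2) + 0) into (d * -2), now ((- (d * -2)) + 0)
step 3: add_zero (→) rewrites ((- (d * -2)) + 0) into (- (d * -2)), reaching cost 6 (bound 6)

(- (d * -2))   [cost 6]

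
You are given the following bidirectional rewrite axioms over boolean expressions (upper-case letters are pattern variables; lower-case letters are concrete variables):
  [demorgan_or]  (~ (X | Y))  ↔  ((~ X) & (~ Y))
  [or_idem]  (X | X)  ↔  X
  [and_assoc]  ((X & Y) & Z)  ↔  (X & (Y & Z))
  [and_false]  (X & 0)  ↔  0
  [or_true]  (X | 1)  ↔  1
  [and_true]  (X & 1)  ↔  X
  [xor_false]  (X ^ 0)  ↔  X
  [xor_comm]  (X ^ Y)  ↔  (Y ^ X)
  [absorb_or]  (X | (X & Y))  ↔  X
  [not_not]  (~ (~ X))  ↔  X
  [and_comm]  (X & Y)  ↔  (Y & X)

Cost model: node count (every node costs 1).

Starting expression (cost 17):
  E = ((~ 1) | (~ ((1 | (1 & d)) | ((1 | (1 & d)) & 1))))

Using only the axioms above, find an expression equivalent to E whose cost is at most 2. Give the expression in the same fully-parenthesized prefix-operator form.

(~ 1)   [cost 2]

(1) ((1 | (1 & d)) | ((1 | (1 & d)) & 1))  =[absorb_or →]=  (1 | (1 & d))    ⊢ ((~ 1) | (~ (1 | (1 & d))))
(2) (1 | (1 & d))  =[absorb_or →]=  1    ⊢ ((~ 1) | (~ 1))
(3) ((~ 1) | (~ 1))  =[or_idem →]=  (~ 1)    ⊢ cost 2, within 2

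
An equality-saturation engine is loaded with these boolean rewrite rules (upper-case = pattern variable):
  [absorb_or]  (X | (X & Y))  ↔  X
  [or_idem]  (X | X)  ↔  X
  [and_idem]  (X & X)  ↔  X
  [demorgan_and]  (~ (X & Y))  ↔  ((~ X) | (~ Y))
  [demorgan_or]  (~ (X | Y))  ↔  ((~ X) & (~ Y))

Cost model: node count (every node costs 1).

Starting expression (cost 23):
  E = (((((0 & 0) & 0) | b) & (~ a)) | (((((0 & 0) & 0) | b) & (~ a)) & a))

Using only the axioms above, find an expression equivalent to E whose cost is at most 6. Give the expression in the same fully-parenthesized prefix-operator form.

((0 | b) & (~ a))   [cost 6]

step 1: absorb_or (→) rewrites (((((0 & 0) & 0) | b) & (~ a)) | (((((0 & 0) & 0) | b) & (~ a)) & a)) into ((((0 & 0) & 0) | b) & (~ a))
step 2: and_idem (→) rewrites (0 & 0) into 0, now (((0 & 0) | b) & (~ a))
step 3: and_idem (→) rewrites (0 & 0) into 0, reaching cost 6 (bound 6)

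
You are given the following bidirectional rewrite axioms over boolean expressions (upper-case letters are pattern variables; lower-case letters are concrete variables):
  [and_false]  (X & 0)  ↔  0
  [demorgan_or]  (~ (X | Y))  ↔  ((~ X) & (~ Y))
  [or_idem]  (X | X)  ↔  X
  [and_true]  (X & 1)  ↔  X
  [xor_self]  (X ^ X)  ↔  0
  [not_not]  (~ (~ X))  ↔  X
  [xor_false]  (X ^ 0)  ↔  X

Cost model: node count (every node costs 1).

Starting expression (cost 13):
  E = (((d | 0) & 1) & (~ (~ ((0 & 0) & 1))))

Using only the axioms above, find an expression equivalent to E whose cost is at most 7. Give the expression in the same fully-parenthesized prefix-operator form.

step 1: not_not (→) rewrites (~ (~ ((0 & 0) & 1))) into ((0 & 0) & 1), now (((d | 0) & 1) & ((0 & 0) & 1))
step 2: and_true (→) rewrites ((d | 0) & 1) into (d | 0), now ((d | 0) & ((0 & 0) & 1))
step 3: and_true (→) rewrites ((0 & 0) & 1) into (0 & 0), reaching cost 7 (bound 7)

((d | 0) & (0 & 0))   [cost 7]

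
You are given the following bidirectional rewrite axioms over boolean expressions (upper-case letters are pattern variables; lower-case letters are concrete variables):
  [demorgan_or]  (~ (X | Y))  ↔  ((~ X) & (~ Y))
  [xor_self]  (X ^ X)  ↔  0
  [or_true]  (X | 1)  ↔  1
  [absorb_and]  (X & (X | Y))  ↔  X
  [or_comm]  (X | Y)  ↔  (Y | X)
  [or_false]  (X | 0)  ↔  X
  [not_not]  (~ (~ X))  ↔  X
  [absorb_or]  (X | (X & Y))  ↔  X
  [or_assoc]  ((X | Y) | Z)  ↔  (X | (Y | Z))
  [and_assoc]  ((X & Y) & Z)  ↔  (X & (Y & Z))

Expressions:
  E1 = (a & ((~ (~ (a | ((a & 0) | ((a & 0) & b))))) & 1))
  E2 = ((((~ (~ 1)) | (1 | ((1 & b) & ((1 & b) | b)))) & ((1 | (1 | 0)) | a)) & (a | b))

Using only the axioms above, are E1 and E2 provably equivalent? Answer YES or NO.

NO

Every axiom is a valid identity, so a rewrite proof would force E1 and E2 to agree under every assignment.
At a=0, b=1: E1 = 0 but E2 = 1; they differ, so no derivation exists.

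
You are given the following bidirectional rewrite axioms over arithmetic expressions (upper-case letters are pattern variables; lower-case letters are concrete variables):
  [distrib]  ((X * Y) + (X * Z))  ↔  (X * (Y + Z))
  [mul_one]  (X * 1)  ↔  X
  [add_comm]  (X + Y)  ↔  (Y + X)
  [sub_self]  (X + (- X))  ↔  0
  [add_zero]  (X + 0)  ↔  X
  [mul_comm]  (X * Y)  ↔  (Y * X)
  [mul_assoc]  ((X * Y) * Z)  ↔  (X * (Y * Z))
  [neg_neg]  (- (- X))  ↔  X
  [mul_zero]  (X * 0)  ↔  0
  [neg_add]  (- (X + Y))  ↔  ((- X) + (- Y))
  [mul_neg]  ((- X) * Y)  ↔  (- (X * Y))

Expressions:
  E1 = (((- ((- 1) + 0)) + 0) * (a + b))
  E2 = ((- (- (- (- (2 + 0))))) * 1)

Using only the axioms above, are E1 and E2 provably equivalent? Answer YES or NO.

NO

Every axiom is a valid identity, so a rewrite proof would force E1 and E2 to agree under every assignment.
At a=0, b=0: E1 = 0 but E2 = 2; they differ, so no derivation exists.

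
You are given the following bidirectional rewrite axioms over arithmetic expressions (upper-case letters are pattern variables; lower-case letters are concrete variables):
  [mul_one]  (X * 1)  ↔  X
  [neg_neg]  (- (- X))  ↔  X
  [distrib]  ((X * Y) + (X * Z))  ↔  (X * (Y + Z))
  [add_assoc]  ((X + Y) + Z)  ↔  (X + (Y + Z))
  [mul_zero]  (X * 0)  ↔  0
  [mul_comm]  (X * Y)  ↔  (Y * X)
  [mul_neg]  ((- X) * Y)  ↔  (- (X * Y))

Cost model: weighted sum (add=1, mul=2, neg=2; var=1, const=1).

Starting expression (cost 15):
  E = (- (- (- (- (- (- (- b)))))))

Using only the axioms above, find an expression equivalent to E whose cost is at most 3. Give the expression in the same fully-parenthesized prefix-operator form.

1. [neg_neg →] (- (- (- (- (- b)))))  →  (- (- (- b)));  E = (- (- (- (- (- b)))))
2. [neg_neg →] (- (- (- b)))  →  (- b);  E = (- (- (- b)))
3. [neg_neg →] (- (- b))  →  b;  cost 3 ≤ 3, done

(- b)   [cost 3]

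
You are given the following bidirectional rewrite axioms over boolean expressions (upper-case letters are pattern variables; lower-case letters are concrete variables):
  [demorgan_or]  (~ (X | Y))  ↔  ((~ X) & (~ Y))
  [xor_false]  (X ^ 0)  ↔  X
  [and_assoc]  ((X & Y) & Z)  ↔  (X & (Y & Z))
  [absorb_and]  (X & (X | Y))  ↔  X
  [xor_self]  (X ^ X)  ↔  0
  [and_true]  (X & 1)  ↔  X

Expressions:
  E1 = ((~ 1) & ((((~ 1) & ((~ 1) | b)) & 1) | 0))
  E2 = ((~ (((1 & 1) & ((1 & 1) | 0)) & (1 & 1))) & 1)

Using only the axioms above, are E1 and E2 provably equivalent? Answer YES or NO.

YES

1. [absorb_and →] ((~ 1) & ((~ 1) | b))  →  (~ 1);  E1 = ((~ 1) & (((~ 1) & 1) | 0))
2. [and_true →] ((~ 1) & 1)  →  (~ 1);  E1 = ((~ 1) & ((~ 1) | 0))
3. [absorb_and →] ((~ 1) & ((~ 1) | 0))  →  (~ 1)
4. [and_true ←] 1  →  (1 & 1);  E1 = (~ (1 & 1))
5. [and_true ←] 1  →  (1 & 1);  E1 = (~ (1 & (1 & 1)))
6. [and_true ←] 1  →  (1 & 1);  E1 = (~ ((1 & 1) & (1 & 1)))
7. [and_true ←] (~ ((1 & 1) & (1 & 1)))  →  ((~ ((1 & 1) & (1 & 1))) & 1)
8. [absorb_and ←] (1 & 1)  →  ((1 & 1) & ((1 & 1) | 0));  this is E2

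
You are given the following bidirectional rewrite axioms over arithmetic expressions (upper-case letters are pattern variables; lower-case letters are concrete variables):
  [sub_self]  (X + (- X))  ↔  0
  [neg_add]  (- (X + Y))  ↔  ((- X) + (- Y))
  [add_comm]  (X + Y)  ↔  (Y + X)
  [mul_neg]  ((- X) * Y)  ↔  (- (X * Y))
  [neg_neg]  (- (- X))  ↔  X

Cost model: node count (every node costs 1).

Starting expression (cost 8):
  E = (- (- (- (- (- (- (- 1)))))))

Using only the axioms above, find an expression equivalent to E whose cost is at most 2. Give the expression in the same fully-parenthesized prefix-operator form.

step 1: neg_neg (→) rewrites (- (- (- (- (- (- 1)))))) into (- (- (- (- 1)))), now (- (- (- (- (- 1)))))
step 2: neg_neg (→) rewrites (- (- (- 1))) into (- 1), now (- (- (- 1)))
step 3: neg_neg (→) rewrites (- (- (- 1))) into (- 1), reaching cost 2 (bound 2)

(- 1)   [cost 2]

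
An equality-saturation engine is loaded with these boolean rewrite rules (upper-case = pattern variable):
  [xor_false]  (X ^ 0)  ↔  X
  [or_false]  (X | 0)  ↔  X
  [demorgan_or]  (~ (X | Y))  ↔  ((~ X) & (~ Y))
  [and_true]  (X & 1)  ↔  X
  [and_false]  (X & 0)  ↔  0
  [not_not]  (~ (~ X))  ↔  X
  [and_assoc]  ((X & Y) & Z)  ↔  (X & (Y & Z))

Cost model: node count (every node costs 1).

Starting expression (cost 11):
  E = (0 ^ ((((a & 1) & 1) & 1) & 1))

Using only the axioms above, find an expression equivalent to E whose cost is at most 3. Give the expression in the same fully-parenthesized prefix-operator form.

step 1: and_true (→) rewrites (a & 1) into a, now (0 ^ (((a & 1) & 1) & 1))
step 2: and_true (→) rewrites ((a & 1) & 1) into (a & 1), now (0 ^ ((a & 1) & 1))
step 3: and_true (→) rewrites ((a & 1) & 1) into (a & 1), now (0 ^ (a & 1))
step 4: and_true (→) rewrites (a & 1) into a, reaching cost 3 (bound 3)

(0 ^ a)   [cost 3]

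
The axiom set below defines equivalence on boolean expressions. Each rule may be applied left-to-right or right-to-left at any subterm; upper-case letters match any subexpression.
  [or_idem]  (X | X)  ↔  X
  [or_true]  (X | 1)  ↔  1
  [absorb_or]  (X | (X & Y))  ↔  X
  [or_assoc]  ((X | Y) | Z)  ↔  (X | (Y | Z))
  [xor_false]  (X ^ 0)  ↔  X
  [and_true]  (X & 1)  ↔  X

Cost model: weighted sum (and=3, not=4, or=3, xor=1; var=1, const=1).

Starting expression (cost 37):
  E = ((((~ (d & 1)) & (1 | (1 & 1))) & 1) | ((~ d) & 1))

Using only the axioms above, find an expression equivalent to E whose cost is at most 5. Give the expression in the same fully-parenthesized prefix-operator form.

(~ d)   [cost 5]

step 1: and_true (→) rewrites (((~ (d & 1)) & (1 | (1 & 1))) & 1) into ((~ (d & 1)) & (1 | (1 & 1))), now (((~ (d & 1)) & (1 | (1 & 1))) | ((~ d) & 1))
step 2: and_true (→) rewrites (d & 1) into d, now (((~ d) & (1 | (1 & 1))) | ((~ d) & 1))
step 3: absorb_or (→) rewrites (1 | (1 & 1)) into 1, now (((~ d) & 1) | ((~ d) & 1))
step 4: or_idem (→) rewrites (((~ d) & 1) | ((~ d) & 1)) into ((~ d) & 1)
step 5: and_true (→) rewrites ((~ d) & 1) into (~ d), reaching cost 5 (bound 5)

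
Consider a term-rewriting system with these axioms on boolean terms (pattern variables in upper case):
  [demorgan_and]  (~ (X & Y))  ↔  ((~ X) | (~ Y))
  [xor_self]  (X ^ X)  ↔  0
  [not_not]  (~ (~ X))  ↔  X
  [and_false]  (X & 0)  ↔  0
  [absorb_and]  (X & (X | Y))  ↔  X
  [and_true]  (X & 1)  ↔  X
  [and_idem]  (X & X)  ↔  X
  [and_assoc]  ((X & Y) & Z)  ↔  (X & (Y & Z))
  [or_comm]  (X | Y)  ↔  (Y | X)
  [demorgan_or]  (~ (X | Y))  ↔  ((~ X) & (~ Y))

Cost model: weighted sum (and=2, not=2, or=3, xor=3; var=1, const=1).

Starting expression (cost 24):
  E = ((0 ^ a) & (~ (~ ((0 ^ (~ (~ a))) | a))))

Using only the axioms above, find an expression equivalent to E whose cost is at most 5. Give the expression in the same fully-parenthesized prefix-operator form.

(1) (~ (~ a))  =[not_not →]=  a    ⊢ ((0 ^ a) & (~ (~ ((0 ^ a) | a))))
(2) (~ (~ ((0 ^ a) | a)))  =[not_not →]=  ((0 ^ a) | a)    ⊢ ((0 ^ a) & ((0 ^ a) | a))
(3) ((0 ^ a) & ((0 ^ a) | a))  =[absorb_and →]=  (0 ^ a)    ⊢ cost 5, within 5

(0 ^ a)   [cost 5]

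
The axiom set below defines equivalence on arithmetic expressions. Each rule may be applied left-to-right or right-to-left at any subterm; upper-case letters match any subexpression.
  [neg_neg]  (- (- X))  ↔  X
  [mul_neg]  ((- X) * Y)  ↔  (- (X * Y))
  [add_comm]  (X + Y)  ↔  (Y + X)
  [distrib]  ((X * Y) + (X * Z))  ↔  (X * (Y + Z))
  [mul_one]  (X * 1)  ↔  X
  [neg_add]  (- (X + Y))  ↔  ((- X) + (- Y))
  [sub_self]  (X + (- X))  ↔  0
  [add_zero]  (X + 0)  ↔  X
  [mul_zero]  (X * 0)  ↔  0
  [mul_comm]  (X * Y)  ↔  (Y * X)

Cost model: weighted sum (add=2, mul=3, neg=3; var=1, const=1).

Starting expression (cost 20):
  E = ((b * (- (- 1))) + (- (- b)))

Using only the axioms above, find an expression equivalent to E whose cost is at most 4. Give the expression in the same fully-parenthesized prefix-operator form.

(b + b)   [cost 4]

step 1: neg_neg (→) rewrites (- (- b)) into b, now ((b * (- (- 1))) + b)
step 2: neg_neg (→) rewrites (- (- 1)) into 1, now ((b * 1) + b)
step 3: mul_one (→) rewrites (b * 1) into b, reaching cost 4 (bound 4)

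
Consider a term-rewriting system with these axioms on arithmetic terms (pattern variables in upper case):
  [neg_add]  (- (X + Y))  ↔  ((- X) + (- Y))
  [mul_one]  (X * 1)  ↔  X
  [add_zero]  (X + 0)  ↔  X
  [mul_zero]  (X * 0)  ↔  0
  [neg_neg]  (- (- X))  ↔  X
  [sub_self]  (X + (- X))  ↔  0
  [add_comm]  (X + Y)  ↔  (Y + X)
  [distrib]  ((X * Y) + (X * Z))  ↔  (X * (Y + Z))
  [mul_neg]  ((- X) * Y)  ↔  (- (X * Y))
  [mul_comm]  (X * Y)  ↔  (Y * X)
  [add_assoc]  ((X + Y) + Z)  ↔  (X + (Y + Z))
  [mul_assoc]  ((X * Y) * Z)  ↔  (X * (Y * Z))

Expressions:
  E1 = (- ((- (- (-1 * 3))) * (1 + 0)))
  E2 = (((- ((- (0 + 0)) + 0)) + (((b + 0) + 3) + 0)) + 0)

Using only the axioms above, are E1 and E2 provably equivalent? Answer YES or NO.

NO

All listed rules preserve value, hence provable equivalence implies equal values everywhere; look for a separating assignment.
b=1 gives E1 ↦ 3, E2 ↦ 4; values differ ⇒ not provably equivalent.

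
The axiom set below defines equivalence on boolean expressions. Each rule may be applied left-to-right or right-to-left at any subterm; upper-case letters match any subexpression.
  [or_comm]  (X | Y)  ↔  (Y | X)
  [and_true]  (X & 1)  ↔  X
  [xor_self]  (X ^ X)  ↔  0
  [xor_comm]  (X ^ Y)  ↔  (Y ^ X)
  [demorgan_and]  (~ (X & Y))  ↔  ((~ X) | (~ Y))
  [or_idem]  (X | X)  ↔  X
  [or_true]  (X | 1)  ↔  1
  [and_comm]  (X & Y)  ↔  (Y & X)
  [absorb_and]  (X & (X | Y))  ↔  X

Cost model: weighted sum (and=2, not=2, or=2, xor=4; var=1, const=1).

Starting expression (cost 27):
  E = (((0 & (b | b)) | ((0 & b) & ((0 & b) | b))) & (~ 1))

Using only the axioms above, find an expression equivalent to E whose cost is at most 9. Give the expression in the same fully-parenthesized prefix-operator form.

((0 & b) & (~ 1))   [cost 9]

1. [or_idem →] (b | b)  →  b;  E = (((0 & b) | ((0 & b) & ((0 & b) | b))) & (~ 1))
2. [absorb_and →] ((0 & b) & ((0 & b) | b))  →  (0 & b);  E = (((0 & b) | (0 & b)) & (~ 1))
3. [or_idem →] ((0 & b) | (0 & b))  →  (0 & b);  cost 9 ≤ 9, done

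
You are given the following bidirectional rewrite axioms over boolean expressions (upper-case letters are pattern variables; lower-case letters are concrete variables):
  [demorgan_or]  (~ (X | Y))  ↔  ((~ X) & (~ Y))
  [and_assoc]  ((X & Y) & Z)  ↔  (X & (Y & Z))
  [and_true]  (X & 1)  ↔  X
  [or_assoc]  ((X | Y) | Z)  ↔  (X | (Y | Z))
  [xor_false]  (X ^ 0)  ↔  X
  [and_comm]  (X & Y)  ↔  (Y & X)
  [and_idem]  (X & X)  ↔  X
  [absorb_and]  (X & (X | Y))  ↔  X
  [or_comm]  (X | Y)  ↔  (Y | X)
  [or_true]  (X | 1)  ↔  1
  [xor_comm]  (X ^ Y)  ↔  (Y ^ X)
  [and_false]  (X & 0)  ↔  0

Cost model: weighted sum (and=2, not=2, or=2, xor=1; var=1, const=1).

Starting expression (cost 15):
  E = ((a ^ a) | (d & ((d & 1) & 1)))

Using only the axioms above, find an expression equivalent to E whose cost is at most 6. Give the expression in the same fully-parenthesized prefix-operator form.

((a ^ a) | d)   [cost 6]

(1) ((d & 1) & 1)  =[and_true →]=  (d & 1)    ⊢ ((a ^ a) | (d & (d & 1)))
(2) (d & 1)  =[and_true →]=  d    ⊢ ((a ^ a) | (d & d))
(3) (d & d)  =[and_idem →]=  d    ⊢ cost 6, within 6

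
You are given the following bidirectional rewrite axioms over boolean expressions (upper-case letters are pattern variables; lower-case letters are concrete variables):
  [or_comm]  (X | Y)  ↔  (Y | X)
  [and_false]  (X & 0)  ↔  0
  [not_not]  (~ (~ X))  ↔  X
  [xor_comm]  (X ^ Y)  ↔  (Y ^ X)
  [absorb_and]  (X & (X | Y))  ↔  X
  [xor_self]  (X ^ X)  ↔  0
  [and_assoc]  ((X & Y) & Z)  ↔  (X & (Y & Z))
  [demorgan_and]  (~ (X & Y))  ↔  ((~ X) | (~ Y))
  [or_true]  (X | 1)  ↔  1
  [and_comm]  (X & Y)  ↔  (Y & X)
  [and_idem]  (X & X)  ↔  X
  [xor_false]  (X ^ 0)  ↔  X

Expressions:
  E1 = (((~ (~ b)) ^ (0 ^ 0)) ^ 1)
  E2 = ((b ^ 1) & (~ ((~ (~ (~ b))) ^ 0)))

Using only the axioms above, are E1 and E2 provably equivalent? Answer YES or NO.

NO

Every axiom is a valid identity, so a rewrite proof would force E1 and E2 to agree under every assignment.
At b=0: E1 = 1 but E2 = 0; they differ, so no derivation exists.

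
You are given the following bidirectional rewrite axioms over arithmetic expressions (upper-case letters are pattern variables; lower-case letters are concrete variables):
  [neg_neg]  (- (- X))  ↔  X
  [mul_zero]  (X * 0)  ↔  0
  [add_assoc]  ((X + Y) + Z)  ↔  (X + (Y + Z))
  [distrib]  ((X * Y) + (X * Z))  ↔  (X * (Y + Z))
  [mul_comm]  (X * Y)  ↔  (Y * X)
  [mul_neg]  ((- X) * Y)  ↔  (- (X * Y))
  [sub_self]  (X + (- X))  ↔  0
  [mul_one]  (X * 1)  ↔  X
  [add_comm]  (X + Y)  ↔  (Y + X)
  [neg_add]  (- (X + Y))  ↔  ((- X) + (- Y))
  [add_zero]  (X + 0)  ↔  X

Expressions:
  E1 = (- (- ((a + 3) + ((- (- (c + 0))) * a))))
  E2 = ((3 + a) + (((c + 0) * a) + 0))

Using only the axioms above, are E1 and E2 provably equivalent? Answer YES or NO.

step 1: neg_neg (→) rewrites (- (- (c + 0))) into (c + 0), now (- (- ((a + 3) + ((c + 0) * a))))
step 2: neg_neg (→) rewrites (- (- ((a + 3) + ((c + 0) * a)))) into ((a + 3) + ((c + 0) * a))
step 3: add_zero (→) rewrites (c + 0) into c, now ((a + 3) + (c * a))
step 4: add_comm (→) rewrites (a + 3) into (3 + a), now ((3 + a) + (c * a))
step 5: add_zero (←) rewrites (c * a) into ((c * a) + 0), now ((3 + a) + ((c * a) + 0))
step 6: add_zero (←) rewrites c into (c + 0), which is E2

YES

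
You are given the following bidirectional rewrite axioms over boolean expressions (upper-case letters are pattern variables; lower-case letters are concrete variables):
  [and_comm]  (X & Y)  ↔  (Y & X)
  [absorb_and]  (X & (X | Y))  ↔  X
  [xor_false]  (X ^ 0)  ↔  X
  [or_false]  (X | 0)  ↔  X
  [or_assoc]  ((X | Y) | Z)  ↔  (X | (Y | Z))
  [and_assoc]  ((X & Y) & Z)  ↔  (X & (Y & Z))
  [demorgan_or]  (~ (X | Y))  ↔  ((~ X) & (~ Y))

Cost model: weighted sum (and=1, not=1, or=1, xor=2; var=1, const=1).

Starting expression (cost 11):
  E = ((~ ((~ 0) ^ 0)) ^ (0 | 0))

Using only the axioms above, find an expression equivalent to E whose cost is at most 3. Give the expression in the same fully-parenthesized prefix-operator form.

(~ (~ 0))   [cost 3]

(1) (0 | 0)  =[or_false →]=  0    ⊢ ((~ ((~ 0) ^ 0)) ^ 0)
(2) ((~ 0) ^ 0)  =[xor_false →]=  (~ 0)    ⊢ ((~ (~ 0)) ^ 0)
(3) ((~ (~ 0)) ^ 0)  =[xor_false →]=  (~ (~ 0))    ⊢ cost 3, within 3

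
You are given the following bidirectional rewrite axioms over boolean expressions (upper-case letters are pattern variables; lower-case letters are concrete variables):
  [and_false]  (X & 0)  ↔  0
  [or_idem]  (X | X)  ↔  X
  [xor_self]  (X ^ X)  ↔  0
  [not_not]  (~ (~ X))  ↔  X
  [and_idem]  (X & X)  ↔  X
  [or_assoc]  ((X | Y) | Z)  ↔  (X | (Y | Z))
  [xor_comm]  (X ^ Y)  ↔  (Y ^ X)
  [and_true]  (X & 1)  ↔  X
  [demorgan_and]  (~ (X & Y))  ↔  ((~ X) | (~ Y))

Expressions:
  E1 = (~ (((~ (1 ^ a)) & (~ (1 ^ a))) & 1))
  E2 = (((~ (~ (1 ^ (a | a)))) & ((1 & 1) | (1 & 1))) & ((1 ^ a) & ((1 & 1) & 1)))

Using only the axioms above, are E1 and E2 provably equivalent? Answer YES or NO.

(1) ((~ (1 ^ a)) & (~ (1 ^ a)))  =[and_idem →]=  (~ (1 ^ a))    ⊢ (~ ((~ (1 ^ a)) & 1))
(2) ((~ (1 ^ a)) & 1)  =[and_true →]=  (~ (1 ^ a))    ⊢ (~ (~ (1 ^ a)))
(3) (~ (~ (1 ^ a)))  =[not_not →]=  (1 ^ a)
(4) (1 ^ a)  =[and_true ←]=  ((1 ^ a) & 1)
(5) 1  =[and_true ←]=  (1 & 1)    ⊢ ((1 ^ a) & (1 & 1))
(6) ((1 ^ a) & (1 & 1))  =[and_idem ←]=  (((1 ^ a) & (1 & 1)) & ((1 ^ a) & (1 & 1)))
(7) a  =[or_idem ←]=  (a | a)    ⊢ (((1 ^ (a | a)) & (1 & 1)) & ((1 ^ a) & (1 & 1)))
(8) 1  =[and_idem ←]=  (1 & 1)    ⊢ (((1 ^ (a | a)) & (1 & 1)) & ((1 ^ a) & ((1 & 1) & 1)))
(9) (1 & 1)  =[or_idem ←]=  ((1 & 1) | (1 & 1))    ⊢ (((1 ^ (a | a)) & ((1 & 1) | (1 & 1))) & ((1 ^ a) & ((1 & 1) & 1)))
(10) (1 ^ (a | a))  =[not_not ←]=  (~ (~ (1 ^ (a | a))))    ⊢ E2

YES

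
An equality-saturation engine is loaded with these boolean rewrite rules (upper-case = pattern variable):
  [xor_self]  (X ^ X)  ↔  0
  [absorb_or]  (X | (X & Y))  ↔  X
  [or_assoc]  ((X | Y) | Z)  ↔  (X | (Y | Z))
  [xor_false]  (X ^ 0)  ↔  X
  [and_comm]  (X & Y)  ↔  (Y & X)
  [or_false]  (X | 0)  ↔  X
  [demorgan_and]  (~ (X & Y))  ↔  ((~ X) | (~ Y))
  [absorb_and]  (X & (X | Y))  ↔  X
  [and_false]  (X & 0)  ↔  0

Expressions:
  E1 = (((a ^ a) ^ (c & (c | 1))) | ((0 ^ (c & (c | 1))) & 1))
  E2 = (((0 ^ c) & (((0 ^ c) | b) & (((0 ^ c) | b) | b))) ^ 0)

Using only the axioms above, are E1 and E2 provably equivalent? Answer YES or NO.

YES

(1) (a ^ a)  =[xor_self →]=  0    ⊢ ((0 ^ (c & (c | 1))) | ((0 ^ (c & (c | 1))) & 1))
(2) ((0 ^ (c & (c | 1))) | ((0 ^ (c & (c | 1))) & 1))  =[absorb_or →]=  (0 ^ (c & (c | 1)))
(3) (c & (c | 1))  =[absorb_and →]=  c    ⊢ (0 ^ c)
(4) (0 ^ c)  =[absorb_and ←]=  ((0 ^ c) & ((0 ^ c) | b))
(5) ((0 ^ c) & ((0 ^ c) | b))  =[xor_false ←]=  (((0 ^ c) & ((0 ^ c) | b)) ^ 0)
(6) ((0 ^ c) | b)  =[absorb_and ←]=  (((0 ^ c) | b) & (((0 ^ c) | b) | b))    ⊢ E2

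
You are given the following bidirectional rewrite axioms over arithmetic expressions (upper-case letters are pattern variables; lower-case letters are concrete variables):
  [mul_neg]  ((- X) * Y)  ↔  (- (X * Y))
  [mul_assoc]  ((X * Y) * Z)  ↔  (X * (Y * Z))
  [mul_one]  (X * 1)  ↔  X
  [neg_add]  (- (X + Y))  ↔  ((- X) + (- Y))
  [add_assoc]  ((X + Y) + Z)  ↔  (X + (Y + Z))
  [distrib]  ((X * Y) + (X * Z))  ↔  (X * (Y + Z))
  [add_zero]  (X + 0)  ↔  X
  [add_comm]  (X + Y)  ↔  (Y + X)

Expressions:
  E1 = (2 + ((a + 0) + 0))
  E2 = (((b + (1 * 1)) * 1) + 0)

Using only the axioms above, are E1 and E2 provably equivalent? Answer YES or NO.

The axioms are sound identities: if E1 ↔* E2 then E1 and E2 evaluate identically under any assignment.
Under a=0, b=0: E1 evaluates to 2, E2 to 1. Distinct ⇒ no rewrite sequence connects them.

NO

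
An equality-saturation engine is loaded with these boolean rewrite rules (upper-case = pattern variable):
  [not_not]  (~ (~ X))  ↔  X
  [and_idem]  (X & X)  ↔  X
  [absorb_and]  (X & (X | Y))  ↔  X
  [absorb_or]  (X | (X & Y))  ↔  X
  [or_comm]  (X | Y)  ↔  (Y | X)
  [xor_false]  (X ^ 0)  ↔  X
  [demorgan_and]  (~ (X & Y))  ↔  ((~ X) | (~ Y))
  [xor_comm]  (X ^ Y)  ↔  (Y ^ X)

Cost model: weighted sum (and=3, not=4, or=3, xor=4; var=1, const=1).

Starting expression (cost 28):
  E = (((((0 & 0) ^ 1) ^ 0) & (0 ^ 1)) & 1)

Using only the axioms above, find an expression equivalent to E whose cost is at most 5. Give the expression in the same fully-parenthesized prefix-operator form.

(1 & 1)   [cost 5]

(1) (0 & 0)  =[and_idem →]=  0    ⊢ ((((0 ^ 1) ^ 0) & (0 ^ 1)) & 1)
(2) ((0 ^ 1) ^ 0)  =[xor_false →]=  (0 ^ 1)    ⊢ (((0 ^ 1) & (0 ^ 1)) & 1)
(3) ((0 ^ 1) & (0 ^ 1))  =[and_idem →]=  (0 ^ 1)    ⊢ ((0 ^ 1) & 1)
(4) (0 ^ 1)  =[xor_comm →]=  (1 ^ 0)    ⊢ ((1 ^ 0) & 1)
(5) (1 ^ 0)  =[xor_false →]=  1    ⊢ cost 5, within 5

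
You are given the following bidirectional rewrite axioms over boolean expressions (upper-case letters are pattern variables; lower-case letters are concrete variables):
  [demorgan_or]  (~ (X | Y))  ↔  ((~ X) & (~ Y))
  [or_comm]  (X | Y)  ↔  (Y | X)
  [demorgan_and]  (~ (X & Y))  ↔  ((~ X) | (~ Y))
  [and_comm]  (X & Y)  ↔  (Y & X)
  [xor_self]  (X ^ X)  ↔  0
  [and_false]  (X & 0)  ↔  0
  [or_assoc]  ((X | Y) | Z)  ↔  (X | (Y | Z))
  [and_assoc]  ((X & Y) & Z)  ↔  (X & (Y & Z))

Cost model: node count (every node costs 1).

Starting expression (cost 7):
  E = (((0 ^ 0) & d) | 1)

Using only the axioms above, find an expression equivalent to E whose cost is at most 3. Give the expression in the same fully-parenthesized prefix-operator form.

(1 | 0)   [cost 3]

1. [xor_self →] (0 ^ 0)  →  0;  E = ((0 & d) | 1)
2. [and_comm →] (0 & d)  →  (d & 0);  E = ((d & 0) | 1)
3. [or_comm →] ((d & 0) | 1)  →  (1 | (d & 0))
4. [and_false →] (d & 0)  →  0;  cost 3 ≤ 3, done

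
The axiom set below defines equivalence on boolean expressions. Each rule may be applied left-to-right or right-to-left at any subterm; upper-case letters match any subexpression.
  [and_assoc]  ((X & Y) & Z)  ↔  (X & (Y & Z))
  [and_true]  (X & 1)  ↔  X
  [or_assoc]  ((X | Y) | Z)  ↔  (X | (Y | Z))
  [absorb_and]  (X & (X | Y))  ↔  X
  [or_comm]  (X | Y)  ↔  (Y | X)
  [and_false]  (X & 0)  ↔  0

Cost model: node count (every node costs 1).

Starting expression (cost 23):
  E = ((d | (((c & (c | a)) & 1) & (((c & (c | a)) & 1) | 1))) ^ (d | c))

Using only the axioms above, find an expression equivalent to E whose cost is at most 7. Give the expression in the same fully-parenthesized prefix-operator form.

((d | c) ^ (d | c))   [cost 7]

1. [absorb_and →] (((c & (c | a)) & 1) & (((c & (c | a)) & 1) | 1))  →  ((c & (c | a)) & 1);  E = ((d | ((c & (c | a)) & 1)) ^ (d | c))
2. [absorb_and →] (c & (c | a))  →  c;  E = ((d | (c & 1)) ^ (d | c))
3. [and_true →] (c & 1)  →  c;  cost 7 ≤ 7, done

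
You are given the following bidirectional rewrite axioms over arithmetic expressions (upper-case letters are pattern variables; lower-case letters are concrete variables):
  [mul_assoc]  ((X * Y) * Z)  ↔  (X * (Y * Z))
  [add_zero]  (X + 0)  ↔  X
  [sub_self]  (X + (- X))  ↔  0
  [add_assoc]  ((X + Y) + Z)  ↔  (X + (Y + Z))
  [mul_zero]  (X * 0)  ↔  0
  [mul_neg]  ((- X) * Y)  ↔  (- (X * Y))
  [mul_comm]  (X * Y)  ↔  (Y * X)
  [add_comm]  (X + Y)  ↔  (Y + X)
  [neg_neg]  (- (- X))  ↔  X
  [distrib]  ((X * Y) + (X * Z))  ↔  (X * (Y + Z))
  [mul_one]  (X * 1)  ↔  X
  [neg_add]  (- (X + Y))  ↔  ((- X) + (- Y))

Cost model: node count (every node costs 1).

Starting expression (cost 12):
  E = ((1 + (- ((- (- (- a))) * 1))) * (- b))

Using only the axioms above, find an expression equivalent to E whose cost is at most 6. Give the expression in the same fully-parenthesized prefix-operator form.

(1) ((- (- (- a))) * 1)  =[mul_one →]=  (- (- (- a)))    ⊢ ((1 + (- (- (- (- a))))) * (- b))
(2) (- (- (- (- a))))  =[neg_neg →]=  (- (- a))    ⊢ ((1 + (- (- a))) * (- b))
(3) (- (- a))  =[neg_neg →]=  a    ⊢ cost 6, within 6

((1 + a) * (- b))   [cost 6]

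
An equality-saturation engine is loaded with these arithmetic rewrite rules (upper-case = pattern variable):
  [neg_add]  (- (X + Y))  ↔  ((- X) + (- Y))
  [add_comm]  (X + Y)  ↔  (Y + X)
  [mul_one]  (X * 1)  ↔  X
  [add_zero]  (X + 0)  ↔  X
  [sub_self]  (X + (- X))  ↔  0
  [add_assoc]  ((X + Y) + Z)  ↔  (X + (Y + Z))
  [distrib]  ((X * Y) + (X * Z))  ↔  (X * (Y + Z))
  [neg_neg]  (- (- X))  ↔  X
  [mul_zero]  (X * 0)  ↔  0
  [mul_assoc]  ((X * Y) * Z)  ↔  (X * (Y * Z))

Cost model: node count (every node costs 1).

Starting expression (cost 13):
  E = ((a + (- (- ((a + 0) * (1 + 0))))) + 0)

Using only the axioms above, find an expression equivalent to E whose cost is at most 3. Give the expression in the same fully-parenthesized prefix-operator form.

step 1: neg_neg (→) rewrites (- (- ((a + 0) * (1 + 0)))) into ((a + 0) * (1 + 0)), now ((a + ((a + 0) * (1 + 0))) + 0)
step 2: add_zero (→) rewrites ((a + ((a + 0) * (1 + 0))) + 0) into (a + ((a + 0) * (1 + 0)))
step 3: add_zero (→) rewrites (1 + 0) into 1, now (a + ((a + 0) * 1))
step 4: mul_one (→) rewrites ((a + 0) * 1) into (a + 0), now (a + (a + 0))
step 5: add_zero (→) rewrites (a + 0) into a, reaching cost 3 (bound 3)

(a + a)   [cost 3]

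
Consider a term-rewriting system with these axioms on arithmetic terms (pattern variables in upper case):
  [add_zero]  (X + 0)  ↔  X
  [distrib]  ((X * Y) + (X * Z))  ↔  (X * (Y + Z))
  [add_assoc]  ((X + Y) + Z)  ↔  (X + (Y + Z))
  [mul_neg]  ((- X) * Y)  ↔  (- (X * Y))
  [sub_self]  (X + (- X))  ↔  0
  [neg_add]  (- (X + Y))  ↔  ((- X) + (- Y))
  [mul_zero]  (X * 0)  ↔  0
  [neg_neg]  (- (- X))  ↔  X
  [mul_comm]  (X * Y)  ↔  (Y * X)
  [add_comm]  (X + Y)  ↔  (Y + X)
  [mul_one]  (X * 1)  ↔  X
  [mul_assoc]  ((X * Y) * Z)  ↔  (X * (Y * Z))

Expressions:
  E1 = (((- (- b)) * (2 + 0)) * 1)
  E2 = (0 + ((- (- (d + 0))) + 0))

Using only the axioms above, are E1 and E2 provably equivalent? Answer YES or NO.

NO

All listed rules preserve value, hence provable equivalence implies equal values everywhere; look for a separating assignment.
b=0, d=1 gives E1 ↦ 0, E2 ↦ 1; values differ ⇒ not provably equivalent.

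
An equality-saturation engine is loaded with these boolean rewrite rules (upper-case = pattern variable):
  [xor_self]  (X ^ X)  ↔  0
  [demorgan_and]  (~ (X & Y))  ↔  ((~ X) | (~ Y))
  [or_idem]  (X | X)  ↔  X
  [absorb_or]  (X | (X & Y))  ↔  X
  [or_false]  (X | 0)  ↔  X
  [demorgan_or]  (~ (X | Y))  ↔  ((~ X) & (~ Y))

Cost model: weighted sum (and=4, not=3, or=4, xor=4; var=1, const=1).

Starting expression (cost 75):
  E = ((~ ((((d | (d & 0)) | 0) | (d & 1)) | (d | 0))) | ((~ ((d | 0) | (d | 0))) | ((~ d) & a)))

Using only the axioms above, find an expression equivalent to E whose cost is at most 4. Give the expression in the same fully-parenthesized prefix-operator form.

(~ d)   [cost 4]

(1) (d | (d & 0))  =[absorb_or →]=  d    ⊢ ((~ (((d | 0) | (d & 1)) | (d | 0))) | ((~ ((d | 0) | (d | 0))) | ((~ d) & a)))
(2) ((d | 0) | (d | 0))  =[or_idem →]=  (d | 0)    ⊢ ((~ (((d | 0) | (d & 1)) | (d | 0))) | ((~ (d | 0)) | ((~ d) & a)))
(3) (d | 0)  =[or_false →]=  d    ⊢ ((~ (((d | 0) | (d & 1)) | (d | 0))) | ((~ d) | ((~ d) & a)))
(4) (d | 0)  =[or_false →]=  d    ⊢ ((~ ((d | (d & 1)) | (d | 0))) | ((~ d) | ((~ d) & a)))
(5) (d | (d & 1))  =[absorb_or →]=  d    ⊢ ((~ (d | (d | 0))) | ((~ d) | ((~ d) & a)))
(6) (d | 0)  =[or_false →]=  d    ⊢ ((~ (d | d)) | ((~ d) | ((~ d) & a)))
(7) ((~ d) | ((~ d) & a))  =[absorb_or →]=  (~ d)    ⊢ ((~ (d | d)) | (~ d))
(8) (d | d)  =[or_idem →]=  d    ⊢ ((~ d) | (~ d))
(9) ((~ d) | (~ d))  =[or_idem →]=  (~ d)    ⊢ cost 4, within 4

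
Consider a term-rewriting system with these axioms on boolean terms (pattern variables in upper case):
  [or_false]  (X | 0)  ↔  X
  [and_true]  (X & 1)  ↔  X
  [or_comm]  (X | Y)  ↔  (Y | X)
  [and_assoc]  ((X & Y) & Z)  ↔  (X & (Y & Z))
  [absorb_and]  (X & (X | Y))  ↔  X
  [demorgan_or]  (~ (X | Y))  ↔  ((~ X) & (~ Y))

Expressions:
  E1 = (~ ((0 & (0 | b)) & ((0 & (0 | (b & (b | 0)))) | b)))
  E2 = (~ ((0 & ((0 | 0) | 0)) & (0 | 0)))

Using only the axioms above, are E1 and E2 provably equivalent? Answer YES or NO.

step 1: absorb_and (→) rewrites (b & (b | 0)) into b, now (~ ((0 & (0 | b)) & ((0 & (0 | b)) | b)))
step 2: absorb_and (→) rewrites ((0 & (0 | b)) & ((0 & (0 | b)) | b)) into (0 & (0 | b)), now (~ (0 & (0 | b)))
step 3: absorb_and (→) rewrites (0 & (0 | b)) into 0, now (~ 0)
step 4: absorb_and (←) rewrites 0 into (0 & (0 | 0)), now (~ (0 & (0 | 0)))
step 5: absorb_and (←) rewrites 0 into (0 & (0 | 0)), now (~ ((0 & (0 | 0)) & (0 | 0)))
step 6: or_false (←) rewrites 0 into (0 | 0), which is E2

YES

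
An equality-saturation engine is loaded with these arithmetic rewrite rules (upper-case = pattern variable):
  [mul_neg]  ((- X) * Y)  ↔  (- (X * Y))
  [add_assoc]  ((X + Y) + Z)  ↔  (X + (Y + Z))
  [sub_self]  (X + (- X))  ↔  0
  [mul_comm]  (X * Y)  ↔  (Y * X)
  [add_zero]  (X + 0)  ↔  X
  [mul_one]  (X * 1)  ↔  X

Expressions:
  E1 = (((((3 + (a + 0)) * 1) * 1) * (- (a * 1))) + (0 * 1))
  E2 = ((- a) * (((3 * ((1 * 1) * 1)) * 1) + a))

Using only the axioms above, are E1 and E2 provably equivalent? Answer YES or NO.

YES

1. [mul_one →] (((3 + (a + 0)) * 1) * 1)  →  ((3 + (a + 0)) * 1);  E1 = ((((3 + (a + 0)) * 1) * (- (a * 1))) + (0 * 1))
2. [mul_one →] (a * 1)  →  a;  E1 = ((((3 + (a + 0)) * 1) * (- a)) + (0 * 1))
3. [add_zero →] (a + 0)  →  a;  E1 = ((((3 + a) * 1) * (- a)) + (0 * 1))
4. [mul_one →] (0 * 1)  →  0;  E1 = ((((3 + a) * 1) * (- a)) + 0)
5. [mul_comm →] (((3 + a) * 1) * (- a))  →  ((- a) * ((3 + a) * 1));  E1 = (((- a) * ((3 + a) * 1)) + 0)
6. [add_zero →] (((- a) * ((3 + a) * 1)) + 0)  →  ((- a) * ((3 + a) * 1))
7. [mul_one →] ((3 + a) * 1)  →  (3 + a);  E1 = ((- a) * (3 + a))
8. [mul_one ←] 3  →  (3 * 1);  E1 = ((- a) * ((3 * 1) + a))
9. [mul_one ←] 1  →  (1 * 1);  E1 = ((- a) * ((3 * (1 * 1)) + a))
10. [mul_one ←] (3 * (1 * 1))  →  ((3 * (1 * 1)) * 1);  E1 = ((- a) * (((3 * (1 * 1)) * 1) + a))
11. [mul_one ←] (1 * 1)  →  ((1 * 1) * 1);  this is E2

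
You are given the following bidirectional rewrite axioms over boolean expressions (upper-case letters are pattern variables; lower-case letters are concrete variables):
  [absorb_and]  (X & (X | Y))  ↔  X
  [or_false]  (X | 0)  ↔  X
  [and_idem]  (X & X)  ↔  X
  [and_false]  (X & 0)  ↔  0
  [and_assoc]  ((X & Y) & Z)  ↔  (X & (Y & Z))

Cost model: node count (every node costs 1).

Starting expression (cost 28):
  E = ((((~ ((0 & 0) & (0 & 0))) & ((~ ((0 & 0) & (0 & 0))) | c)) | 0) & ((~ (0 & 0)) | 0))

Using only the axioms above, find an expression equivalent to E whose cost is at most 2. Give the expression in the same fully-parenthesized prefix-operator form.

(1) ((~ ((0 & 0) & (0 & 0))) & ((~ ((0 & 0) & (0 & 0))) | c))  =[absorb_and →]=  (~ ((0 & 0) & (0 & 0)))    ⊢ (((~ ((0 & 0) & (0 & 0))) | 0) & ((~ (0 & 0)) | 0))
(2) (0 & 0)  =[and_idem →]=  0    ⊢ (((~ ((0 & 0) & (0 & 0))) | 0) & ((~ 0) | 0))
(3) ((0 & 0) & (0 & 0))  =[and_idem →]=  (0 & 0)    ⊢ (((~ (0 & 0)) | 0) & ((~ 0) | 0))
(4) (0 & 0)  =[and_idem →]=  0    ⊢ (((~ 0) | 0) & ((~ 0) | 0))
(5) (((~ 0) | 0) & ((~ 0) | 0))  =[and_idem →]=  ((~ 0) | 0)
(6) ((~ 0) | 0)  =[or_false →]=  (~ 0)    ⊢ cost 2, within 2

(~ 0)   [cost 2]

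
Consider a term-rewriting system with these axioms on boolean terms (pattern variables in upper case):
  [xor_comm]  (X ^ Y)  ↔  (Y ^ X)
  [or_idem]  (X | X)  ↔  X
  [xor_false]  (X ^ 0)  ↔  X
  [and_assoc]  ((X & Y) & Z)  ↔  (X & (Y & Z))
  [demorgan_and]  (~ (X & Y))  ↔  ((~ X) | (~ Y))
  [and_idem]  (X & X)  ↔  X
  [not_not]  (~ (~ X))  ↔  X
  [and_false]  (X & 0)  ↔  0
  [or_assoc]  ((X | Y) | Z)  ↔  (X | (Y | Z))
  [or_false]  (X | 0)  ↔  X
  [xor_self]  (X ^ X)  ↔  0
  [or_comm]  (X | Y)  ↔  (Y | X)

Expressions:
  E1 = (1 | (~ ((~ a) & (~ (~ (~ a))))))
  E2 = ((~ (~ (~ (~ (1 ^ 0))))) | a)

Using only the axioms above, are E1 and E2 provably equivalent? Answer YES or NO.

1. [not_not →] (~ (~ a))  →  a;  E1 = (1 | (~ ((~ a) & (~ a))))
2. [and_idem →] ((~ a) & (~ a))  →  (~ a);  E1 = (1 | (~ (~ a)))
3. [not_not →] (~ (~ a))  →  a;  E1 = (1 | a)
4. [not_not ←] 1  →  (~ (~ 1));  E1 = ((~ (~ 1)) | a)
5. [not_not ←] 1  →  (~ (~ 1));  E1 = ((~ (~ (~ (~ 1)))) | a)
6. [xor_false ←] 1  →  (1 ^ 0);  this is E2

YES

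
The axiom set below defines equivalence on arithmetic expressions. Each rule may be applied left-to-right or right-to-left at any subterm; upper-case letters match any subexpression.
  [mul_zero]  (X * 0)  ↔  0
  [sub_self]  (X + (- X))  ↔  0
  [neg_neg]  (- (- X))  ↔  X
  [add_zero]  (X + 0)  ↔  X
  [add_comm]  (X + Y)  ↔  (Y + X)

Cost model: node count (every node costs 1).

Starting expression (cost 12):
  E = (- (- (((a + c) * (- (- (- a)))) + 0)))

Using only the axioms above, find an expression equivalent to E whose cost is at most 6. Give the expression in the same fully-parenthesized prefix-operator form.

step 1: neg_neg (→) rewrites (- (- (((a + c) * (- (- (- a)))) + 0))) into (((a + c) * (- (- (- a)))) + 0)
step 2: add_zero (→) rewrites (((a + c) * (- (- (- a)))) + 0) into ((a + c) * (- (- (- a))))
step 3: neg_neg (→) rewrites (- (- (- a))) into (- a), reaching cost 6 (bound 6)

((a + c) * (- a))   [cost 6]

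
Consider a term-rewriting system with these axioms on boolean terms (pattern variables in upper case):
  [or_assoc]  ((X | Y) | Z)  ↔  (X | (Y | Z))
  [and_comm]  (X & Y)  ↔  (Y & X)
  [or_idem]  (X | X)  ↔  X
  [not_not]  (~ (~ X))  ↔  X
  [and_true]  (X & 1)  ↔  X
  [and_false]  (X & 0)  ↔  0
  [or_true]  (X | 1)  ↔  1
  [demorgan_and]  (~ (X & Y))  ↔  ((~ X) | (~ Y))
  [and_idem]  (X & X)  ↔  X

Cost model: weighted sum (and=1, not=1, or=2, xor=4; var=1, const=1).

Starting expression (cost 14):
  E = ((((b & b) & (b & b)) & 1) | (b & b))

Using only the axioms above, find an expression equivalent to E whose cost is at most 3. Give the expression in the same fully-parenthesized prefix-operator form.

(b & b)   [cost 3]

1. [and_idem →] ((b & b) & (b & b))  →  (b & b);  E = (((b & b) & 1) | (b & b))
2. [and_true →] ((b & b) & 1)  →  (b & b);  E = ((b & b) | (b & b))
3. [or_idem →] ((b & b) | (b & b))  →  (b & b);  cost 3 ≤ 3, done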